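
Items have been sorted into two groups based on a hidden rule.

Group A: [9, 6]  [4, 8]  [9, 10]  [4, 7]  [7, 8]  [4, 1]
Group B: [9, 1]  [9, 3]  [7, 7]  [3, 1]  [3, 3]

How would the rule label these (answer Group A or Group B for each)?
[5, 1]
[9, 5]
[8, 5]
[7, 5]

The classifier is using: product is even.
Group B: [5, 1], since 5·1 = 5. Group B: [9, 5], since 9·5 = 45. Group A: [8, 5], since 8·5 = 40. Group B: [7, 5], since 7·5 = 35.

Group B, Group B, Group A, Group B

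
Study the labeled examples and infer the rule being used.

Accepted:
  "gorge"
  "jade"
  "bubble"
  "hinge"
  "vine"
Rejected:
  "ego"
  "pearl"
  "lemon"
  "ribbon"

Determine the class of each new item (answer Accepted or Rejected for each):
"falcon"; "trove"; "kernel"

Rejected, Accepted, Rejected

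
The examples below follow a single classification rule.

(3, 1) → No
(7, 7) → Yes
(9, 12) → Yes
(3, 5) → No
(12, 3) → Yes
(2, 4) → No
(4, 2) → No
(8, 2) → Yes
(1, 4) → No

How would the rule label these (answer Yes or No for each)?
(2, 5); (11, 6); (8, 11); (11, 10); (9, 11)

The classifier is using: sum ≥ 10.

No, Yes, Yes, Yes, Yes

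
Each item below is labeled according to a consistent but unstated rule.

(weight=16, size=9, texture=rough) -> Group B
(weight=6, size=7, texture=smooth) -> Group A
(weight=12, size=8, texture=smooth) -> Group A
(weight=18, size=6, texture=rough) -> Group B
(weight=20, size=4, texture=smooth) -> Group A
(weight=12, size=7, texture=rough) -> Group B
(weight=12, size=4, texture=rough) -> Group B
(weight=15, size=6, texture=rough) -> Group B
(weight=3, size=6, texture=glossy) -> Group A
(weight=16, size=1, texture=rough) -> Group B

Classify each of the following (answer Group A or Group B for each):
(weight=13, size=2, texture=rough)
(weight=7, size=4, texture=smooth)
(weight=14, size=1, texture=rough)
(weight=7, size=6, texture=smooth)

The pattern is that an item is 'Group A' exactly when: texture is not rough.
(weight=13, size=2, texture=rough) — texture is rough, hence Group B. (weight=7, size=4, texture=smooth) — texture is smooth, hence Group A. (weight=14, size=1, texture=rough) — texture is rough, hence Group B. (weight=7, size=6, texture=smooth) — texture is smooth, hence Group A.

Group B, Group A, Group B, Group A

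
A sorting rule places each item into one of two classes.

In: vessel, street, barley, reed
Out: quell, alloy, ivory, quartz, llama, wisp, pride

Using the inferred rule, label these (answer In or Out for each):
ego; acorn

Every 'In' example satisfies: even length AND contains 'e'. None of the 'Out' examples do.
ego: length 3, has 'e' — does not pass, so Out.
acorn: length 5, no 'e' — does not pass, so Out.

Out, Out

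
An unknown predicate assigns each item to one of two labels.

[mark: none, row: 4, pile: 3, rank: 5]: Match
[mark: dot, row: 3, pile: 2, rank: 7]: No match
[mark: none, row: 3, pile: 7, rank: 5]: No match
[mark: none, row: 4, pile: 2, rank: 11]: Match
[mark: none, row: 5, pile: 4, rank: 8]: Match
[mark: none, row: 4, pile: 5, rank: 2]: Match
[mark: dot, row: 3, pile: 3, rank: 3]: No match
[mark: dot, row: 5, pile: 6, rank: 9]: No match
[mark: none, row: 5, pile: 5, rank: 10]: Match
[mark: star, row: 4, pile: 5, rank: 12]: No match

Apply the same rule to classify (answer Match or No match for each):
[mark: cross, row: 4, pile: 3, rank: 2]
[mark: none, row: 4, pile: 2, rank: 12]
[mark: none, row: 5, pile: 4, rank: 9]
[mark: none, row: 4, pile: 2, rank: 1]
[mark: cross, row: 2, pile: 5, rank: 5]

No match, Match, Match, Match, No match

One predicate separates the groups cleanly: mark is none AND row ≥ 4.
[mark: cross, row: 4, pile: 3, rank: 2] → mark is cross, row = 4 → No match. [mark: none, row: 4, pile: 2, rank: 12] → mark is none, row = 4 → Match. [mark: none, row: 5, pile: 4, rank: 9] → mark is none, row = 5 → Match. [mark: none, row: 4, pile: 2, rank: 1] → mark is none, row = 4 → Match. [mark: cross, row: 2, pile: 5, rank: 5] → mark is cross, row = 2 → No match.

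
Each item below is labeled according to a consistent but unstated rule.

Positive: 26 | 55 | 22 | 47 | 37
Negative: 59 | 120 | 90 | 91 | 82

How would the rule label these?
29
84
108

'Positive' ⟺ at most 55.
29 → 29 ≤ 55 → Positive.
84 → 84 > 55 → Negative.
108 → 108 > 55 → Negative.

Positive, Negative, Negative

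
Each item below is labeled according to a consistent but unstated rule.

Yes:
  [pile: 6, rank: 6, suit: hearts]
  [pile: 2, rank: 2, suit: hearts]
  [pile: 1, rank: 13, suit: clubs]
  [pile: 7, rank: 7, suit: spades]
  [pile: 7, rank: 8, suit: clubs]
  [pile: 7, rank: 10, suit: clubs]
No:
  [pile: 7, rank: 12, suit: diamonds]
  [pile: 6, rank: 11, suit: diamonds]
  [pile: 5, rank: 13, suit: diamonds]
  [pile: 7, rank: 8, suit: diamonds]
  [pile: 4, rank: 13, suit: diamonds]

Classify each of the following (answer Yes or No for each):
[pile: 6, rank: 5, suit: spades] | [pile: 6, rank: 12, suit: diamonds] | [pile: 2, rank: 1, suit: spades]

Yes, No, Yes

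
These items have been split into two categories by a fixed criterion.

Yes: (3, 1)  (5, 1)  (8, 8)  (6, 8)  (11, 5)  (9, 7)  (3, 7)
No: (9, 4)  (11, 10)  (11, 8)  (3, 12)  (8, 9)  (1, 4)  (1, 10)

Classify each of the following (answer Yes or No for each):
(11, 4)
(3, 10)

No, No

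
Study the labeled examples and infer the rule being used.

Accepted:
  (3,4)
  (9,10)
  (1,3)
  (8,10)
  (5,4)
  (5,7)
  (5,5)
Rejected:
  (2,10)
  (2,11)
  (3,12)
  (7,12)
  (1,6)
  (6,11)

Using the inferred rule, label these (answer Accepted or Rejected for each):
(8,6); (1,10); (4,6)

Accepted, Rejected, Accepted

The rule appears to be: |first − second| ≤ 2.
(8,6): Accepted (|8−6| = 2). (1,10): Rejected (|1−10| = 9). (4,6): Accepted (|4−6| = 2).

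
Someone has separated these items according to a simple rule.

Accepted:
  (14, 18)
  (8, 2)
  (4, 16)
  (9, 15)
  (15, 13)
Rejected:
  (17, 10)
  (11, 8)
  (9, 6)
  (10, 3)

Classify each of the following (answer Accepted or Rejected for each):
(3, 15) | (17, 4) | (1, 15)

'Accepted' ⟺ sum is even.

Accepted, Rejected, Accepted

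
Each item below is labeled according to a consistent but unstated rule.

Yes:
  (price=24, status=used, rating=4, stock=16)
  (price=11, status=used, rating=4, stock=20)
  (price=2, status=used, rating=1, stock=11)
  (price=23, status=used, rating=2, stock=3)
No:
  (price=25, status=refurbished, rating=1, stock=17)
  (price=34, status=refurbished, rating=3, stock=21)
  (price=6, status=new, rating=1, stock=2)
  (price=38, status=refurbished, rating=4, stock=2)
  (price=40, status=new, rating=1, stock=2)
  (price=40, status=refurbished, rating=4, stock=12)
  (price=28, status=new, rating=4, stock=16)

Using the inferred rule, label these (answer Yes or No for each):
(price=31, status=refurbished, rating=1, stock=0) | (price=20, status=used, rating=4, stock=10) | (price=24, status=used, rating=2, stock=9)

Comparing the two groups points to one rule — status is used.
(price=31, status=refurbished, rating=1, stock=0) — status is refurbished, hence No.
(price=20, status=used, rating=4, stock=10) — status is used, hence Yes.
(price=24, status=used, rating=2, stock=9) — status is used, hence Yes.

No, Yes, Yes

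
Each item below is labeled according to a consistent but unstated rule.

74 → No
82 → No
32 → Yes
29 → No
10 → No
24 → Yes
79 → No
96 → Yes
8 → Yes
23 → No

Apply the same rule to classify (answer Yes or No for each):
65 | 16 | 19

The pattern is that an item is 'Yes' exactly when: multiple of 4.
65 — 65 = 4·16 + 1, hence No. 16 — 16 = 4·4, hence Yes. 19 — 19 = 4·4 + 3, hence No.

No, Yes, No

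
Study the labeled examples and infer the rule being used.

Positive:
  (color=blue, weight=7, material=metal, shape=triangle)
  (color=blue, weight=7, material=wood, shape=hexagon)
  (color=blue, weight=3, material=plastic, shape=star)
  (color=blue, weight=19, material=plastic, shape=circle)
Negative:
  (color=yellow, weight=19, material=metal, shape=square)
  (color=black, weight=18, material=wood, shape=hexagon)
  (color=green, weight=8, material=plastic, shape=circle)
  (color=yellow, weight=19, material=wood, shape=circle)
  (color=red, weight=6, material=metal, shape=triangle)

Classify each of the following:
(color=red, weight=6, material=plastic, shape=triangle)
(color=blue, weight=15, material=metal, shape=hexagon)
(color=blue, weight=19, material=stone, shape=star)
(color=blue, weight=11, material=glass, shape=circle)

Negative, Positive, Positive, Positive

'Positive' ⟺ color is blue.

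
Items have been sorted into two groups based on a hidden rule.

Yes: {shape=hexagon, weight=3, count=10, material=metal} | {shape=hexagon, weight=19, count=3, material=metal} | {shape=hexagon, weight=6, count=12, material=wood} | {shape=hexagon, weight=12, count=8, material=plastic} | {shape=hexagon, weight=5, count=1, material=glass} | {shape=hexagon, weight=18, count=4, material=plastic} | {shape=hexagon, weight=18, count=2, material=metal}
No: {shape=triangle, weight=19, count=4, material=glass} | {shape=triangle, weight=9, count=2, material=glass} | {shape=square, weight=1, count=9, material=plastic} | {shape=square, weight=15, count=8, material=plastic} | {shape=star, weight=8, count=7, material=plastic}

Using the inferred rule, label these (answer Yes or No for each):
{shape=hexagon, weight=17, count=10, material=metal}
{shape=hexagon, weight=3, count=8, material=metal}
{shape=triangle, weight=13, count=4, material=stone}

Yes, Yes, No

The simplest hypothesis consistent with all the labels is: shape is hexagon.
{shape=hexagon, weight=17, count=10, material=metal} → shape is hexagon → Yes.
{shape=hexagon, weight=3, count=8, material=metal} → shape is hexagon → Yes.
{shape=triangle, weight=13, count=4, material=stone} → shape is triangle → No.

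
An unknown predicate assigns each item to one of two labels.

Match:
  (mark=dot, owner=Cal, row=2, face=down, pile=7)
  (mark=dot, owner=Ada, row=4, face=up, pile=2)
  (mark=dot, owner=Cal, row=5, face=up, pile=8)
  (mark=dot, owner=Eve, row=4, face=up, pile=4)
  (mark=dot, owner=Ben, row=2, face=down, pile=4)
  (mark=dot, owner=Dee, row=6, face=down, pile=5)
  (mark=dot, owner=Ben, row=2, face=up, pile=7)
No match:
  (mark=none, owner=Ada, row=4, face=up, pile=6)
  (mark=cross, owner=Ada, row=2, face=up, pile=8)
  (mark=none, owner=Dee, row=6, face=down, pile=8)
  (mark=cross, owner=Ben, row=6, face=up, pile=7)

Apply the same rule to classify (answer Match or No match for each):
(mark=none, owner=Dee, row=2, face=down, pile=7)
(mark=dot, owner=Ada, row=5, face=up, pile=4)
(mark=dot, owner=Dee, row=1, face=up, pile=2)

Checking candidate rules against both groups, what survives is: mark is dot.
(mark=none, owner=Dee, row=2, face=down, pile=7) → mark is none → No match.
(mark=dot, owner=Ada, row=5, face=up, pile=4) → mark is dot → Match.
(mark=dot, owner=Dee, row=1, face=up, pile=2) → mark is dot → Match.

No match, Match, Match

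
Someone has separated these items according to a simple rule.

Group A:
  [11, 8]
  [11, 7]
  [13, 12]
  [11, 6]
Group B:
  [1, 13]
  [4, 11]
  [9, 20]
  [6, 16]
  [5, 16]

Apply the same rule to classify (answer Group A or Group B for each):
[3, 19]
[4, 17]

'Group A' ⟺ first > second.
[3, 19] → 3 < 19 → Group B. [4, 17] → 4 < 17 → Group B.

Group B, Group B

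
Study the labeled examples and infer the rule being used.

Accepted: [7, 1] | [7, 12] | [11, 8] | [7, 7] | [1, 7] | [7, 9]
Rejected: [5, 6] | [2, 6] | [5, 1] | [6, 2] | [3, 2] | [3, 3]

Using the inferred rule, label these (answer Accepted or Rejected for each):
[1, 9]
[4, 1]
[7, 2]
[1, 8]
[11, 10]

Accepted, Rejected, Accepted, Accepted, Accepted

Rule: max ≥ 7. This holds for each 'Accepted' example and fails for each 'Rejected' one.
[1, 9] → max 9 → Accepted.
[4, 1] → max 4 → Rejected.
[7, 2] → max 7 → Accepted.
[1, 8] → max 8 → Accepted.
[11, 10] → max 11 → Accepted.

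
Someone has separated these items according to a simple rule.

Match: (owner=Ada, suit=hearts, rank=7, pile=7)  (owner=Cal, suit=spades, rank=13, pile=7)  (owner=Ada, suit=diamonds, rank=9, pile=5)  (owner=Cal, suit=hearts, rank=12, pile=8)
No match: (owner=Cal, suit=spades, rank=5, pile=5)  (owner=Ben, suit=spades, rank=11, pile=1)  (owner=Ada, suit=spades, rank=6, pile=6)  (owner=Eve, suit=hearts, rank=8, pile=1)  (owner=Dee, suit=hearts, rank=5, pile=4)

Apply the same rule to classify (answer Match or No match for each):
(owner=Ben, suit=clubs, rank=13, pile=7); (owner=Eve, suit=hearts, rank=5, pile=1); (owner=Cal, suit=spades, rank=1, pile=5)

Match, No match, No match

The pattern is that an item is 'Match' exactly when: rank ≥ 7 AND pile ≥ 4.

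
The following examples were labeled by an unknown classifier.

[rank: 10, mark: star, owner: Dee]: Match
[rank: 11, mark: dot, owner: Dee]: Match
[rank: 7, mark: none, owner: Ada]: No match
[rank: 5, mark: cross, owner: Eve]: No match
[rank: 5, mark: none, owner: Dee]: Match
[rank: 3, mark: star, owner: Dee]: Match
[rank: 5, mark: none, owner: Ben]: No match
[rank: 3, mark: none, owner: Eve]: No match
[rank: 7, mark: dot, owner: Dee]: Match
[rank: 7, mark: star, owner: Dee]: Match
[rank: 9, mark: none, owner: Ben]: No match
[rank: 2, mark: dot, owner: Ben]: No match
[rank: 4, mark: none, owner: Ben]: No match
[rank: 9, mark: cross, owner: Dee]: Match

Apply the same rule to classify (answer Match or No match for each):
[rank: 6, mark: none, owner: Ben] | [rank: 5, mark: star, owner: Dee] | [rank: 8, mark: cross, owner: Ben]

No match, Match, No match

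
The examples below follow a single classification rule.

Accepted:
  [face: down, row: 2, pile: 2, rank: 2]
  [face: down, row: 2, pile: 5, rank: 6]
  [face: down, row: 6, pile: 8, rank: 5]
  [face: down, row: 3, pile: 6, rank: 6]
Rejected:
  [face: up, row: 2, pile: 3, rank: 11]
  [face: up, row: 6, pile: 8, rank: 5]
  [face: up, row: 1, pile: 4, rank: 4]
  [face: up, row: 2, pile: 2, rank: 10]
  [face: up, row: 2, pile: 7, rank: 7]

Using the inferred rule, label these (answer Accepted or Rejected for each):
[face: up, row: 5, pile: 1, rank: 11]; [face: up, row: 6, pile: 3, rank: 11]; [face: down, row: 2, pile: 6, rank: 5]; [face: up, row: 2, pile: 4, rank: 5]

Rejected, Rejected, Accepted, Rejected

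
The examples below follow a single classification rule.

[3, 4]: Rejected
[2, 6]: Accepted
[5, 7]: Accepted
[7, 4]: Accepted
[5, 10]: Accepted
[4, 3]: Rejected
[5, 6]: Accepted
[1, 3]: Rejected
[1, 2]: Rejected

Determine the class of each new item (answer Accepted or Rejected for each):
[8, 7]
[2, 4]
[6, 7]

Accepted, Rejected, Accepted

'Accepted' ⟺ sum ≥ 8.
[8, 7]: 8+7 = 15, satisfies this → Accepted.
[2, 4]: 2+4 = 6, fails the rule → Rejected.
[6, 7]: 6+7 = 13, satisfies this → Accepted.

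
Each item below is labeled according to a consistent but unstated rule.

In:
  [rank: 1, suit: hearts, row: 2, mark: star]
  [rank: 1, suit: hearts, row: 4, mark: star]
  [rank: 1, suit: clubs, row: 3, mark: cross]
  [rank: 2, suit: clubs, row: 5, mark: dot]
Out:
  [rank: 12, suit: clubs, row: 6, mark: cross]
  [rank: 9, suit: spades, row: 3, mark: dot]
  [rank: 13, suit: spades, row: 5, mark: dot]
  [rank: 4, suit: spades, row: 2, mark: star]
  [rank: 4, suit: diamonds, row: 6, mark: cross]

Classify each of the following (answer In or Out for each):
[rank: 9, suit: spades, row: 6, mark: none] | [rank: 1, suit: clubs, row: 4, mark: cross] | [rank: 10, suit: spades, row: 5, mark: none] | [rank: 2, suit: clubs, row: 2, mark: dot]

Out, In, Out, In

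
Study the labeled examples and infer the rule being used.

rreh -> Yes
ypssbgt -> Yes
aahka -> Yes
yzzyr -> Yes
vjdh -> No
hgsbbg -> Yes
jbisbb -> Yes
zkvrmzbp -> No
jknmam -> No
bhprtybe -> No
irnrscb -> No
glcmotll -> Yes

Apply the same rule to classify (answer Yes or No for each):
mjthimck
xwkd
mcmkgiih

No, No, Yes

The simplest hypothesis consistent with all the labels is: has a double letter.
No: mjthimck, since no doubled letter.
No: xwkd, since no doubled letter.
Yes: mcmkgiih, since 'ii' doubled.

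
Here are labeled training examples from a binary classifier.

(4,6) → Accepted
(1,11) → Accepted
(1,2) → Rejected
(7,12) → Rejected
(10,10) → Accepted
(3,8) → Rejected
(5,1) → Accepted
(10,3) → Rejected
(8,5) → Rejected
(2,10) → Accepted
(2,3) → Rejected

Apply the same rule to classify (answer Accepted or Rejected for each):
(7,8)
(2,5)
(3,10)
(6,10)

Rejected, Rejected, Rejected, Accepted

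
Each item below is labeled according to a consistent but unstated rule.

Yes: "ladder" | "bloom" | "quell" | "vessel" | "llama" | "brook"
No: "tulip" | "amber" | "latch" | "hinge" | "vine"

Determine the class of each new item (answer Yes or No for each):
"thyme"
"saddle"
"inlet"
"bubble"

The rule appears to be: has a double letter.
"thyme" → no doubled letter → No. "saddle" → 'dd' doubled → Yes. "inlet" → no doubled letter → No. "bubble" → 'bb' doubled → Yes.

No, Yes, No, Yes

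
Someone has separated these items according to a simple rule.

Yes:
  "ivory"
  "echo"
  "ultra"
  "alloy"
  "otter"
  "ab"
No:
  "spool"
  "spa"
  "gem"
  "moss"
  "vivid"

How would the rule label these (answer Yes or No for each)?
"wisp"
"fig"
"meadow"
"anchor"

The simplest hypothesis consistent with all the labels is: starts with a vowel.

No, No, No, Yes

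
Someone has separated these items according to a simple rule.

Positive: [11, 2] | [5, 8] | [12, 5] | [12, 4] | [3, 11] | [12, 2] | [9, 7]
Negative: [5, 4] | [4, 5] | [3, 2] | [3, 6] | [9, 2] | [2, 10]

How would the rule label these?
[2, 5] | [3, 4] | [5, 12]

Negative, Negative, Positive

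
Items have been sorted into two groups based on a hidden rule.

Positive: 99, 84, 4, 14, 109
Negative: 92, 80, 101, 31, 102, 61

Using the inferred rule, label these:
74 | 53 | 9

Positive, Negative, Positive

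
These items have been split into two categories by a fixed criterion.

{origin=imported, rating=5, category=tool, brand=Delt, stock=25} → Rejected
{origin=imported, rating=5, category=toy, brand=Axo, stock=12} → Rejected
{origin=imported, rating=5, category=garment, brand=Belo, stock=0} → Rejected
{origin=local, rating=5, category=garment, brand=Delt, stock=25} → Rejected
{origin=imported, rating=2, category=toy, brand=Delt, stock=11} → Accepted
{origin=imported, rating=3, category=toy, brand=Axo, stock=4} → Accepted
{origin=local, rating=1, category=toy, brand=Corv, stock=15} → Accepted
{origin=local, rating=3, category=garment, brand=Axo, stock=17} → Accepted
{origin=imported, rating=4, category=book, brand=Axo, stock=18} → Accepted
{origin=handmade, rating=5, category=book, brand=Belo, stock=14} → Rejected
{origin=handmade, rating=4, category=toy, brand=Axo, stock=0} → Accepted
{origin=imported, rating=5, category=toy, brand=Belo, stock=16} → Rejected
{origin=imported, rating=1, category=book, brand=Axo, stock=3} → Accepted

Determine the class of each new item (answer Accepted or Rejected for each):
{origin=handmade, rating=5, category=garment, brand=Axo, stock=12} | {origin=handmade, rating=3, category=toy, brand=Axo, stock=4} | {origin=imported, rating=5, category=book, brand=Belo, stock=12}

Rejected, Accepted, Rejected

The common property of the 'Accepted' items is: rating ≤ 4. No 'Rejected' item has it.
{origin=handmade, rating=5, category=garment, brand=Axo, stock=12}: Rejected (rating = 5). {origin=handmade, rating=3, category=toy, brand=Axo, stock=4}: Accepted (rating = 3). {origin=imported, rating=5, category=book, brand=Belo, stock=12}: Rejected (rating = 5).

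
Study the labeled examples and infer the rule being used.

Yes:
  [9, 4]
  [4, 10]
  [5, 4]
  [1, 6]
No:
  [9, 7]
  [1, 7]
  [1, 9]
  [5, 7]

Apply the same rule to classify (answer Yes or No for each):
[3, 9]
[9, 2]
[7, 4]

No, Yes, Yes

The pattern is that an item is 'Yes' exactly when: second is even.
[3, 9]: second 9 — fails the rule, so No.
[9, 2]: second 2 — qualifies, so Yes.
[7, 4]: second 4 — qualifies, so Yes.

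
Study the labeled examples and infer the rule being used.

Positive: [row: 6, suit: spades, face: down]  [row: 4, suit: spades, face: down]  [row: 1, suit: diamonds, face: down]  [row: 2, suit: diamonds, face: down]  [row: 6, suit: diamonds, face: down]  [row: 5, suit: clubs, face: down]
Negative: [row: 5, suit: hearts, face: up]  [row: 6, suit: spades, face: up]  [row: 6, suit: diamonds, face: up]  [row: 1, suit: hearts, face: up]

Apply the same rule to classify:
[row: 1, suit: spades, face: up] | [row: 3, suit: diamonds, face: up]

All 'Positive' examples share one property — face is down — and every 'Negative' example lacks it.
[row: 1, suit: spades, face: up] — face is up, hence Negative.
[row: 3, suit: diamonds, face: up] — face is up, hence Negative.

Negative, Negative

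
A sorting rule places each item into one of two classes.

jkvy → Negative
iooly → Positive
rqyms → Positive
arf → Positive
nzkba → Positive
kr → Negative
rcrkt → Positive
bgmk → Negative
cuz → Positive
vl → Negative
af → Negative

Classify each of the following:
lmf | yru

Positive, Positive

The distinguishing property — odd length — holds for all the 'Positive' cases and none of the 'Negative' cases.
lmf: Positive (length 3). yru: Positive (length 3).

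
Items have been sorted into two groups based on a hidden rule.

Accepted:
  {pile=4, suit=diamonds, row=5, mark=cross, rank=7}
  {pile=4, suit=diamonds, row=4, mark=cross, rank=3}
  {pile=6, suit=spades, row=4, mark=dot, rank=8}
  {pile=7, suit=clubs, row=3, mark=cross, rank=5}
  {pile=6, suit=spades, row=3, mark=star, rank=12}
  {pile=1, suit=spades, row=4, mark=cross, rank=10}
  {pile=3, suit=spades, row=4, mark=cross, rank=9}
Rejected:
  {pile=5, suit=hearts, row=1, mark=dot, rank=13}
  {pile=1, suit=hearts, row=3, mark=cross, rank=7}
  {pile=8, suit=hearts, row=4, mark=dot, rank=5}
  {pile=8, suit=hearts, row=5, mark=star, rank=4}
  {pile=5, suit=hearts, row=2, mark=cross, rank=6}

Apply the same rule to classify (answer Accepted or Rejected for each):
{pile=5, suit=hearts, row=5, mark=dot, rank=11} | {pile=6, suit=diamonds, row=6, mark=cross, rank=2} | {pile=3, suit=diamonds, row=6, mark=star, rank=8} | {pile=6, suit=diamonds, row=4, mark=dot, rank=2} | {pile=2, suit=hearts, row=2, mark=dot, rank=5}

Rejected, Accepted, Accepted, Accepted, Rejected

Looking at the examples, the only property every 'Accepted' case has and every 'Rejected' case lacks is: suit is not hearts.
Rejected: {pile=5, suit=hearts, row=5, mark=dot, rank=11}, since suit is hearts.
Accepted: {pile=6, suit=diamonds, row=6, mark=cross, rank=2}, since suit is diamonds.
Accepted: {pile=3, suit=diamonds, row=6, mark=star, rank=8}, since suit is diamonds.
Accepted: {pile=6, suit=diamonds, row=4, mark=dot, rank=2}, since suit is diamonds.
Rejected: {pile=2, suit=hearts, row=2, mark=dot, rank=5}, since suit is hearts.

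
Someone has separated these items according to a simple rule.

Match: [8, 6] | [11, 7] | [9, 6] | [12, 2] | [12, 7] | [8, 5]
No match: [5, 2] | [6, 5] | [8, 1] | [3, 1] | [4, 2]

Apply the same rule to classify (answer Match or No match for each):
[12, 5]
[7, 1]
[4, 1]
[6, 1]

Match, No match, No match, No match

The common property of the 'Match' items is: sum ≥ 13. No 'No match' item has it.
[12, 5] — 12+5 = 17, hence Match. [7, 1] — 7+1 = 8, hence No match. [4, 1] — 4+1 = 5, hence No match. [6, 1] — 6+1 = 7, hence No match.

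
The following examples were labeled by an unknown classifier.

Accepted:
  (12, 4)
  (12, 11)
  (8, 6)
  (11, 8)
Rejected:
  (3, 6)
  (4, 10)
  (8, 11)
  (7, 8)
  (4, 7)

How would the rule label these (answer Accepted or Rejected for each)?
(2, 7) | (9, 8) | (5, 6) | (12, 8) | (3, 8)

Rejected, Accepted, Rejected, Accepted, Rejected

The rule appears to be: first > second.
(2, 7): 2 < 7 — doesn't match, so Rejected. (9, 8): 9 > 8 — has this property, so Accepted. (5, 6): 5 < 6 — doesn't match, so Rejected. (12, 8): 12 > 8 — has this property, so Accepted. (3, 8): 3 < 8 — doesn't match, so Rejected.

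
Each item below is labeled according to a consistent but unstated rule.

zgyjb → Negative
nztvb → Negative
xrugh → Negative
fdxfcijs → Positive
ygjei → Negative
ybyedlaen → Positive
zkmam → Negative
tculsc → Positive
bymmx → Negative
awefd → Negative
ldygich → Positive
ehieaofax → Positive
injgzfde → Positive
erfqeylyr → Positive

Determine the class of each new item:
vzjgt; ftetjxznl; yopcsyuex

Negative, Positive, Positive

One predicate separates the groups cleanly: length ≥ 6.
vzjgt: Negative (length 5).
ftetjxznl: Positive (length 9).
yopcsyuex: Positive (length 9).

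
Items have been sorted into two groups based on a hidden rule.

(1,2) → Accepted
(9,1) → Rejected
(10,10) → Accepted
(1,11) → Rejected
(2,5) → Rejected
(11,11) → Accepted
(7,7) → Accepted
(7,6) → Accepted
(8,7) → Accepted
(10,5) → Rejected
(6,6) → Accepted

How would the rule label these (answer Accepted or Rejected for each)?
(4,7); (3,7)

Rejected, Rejected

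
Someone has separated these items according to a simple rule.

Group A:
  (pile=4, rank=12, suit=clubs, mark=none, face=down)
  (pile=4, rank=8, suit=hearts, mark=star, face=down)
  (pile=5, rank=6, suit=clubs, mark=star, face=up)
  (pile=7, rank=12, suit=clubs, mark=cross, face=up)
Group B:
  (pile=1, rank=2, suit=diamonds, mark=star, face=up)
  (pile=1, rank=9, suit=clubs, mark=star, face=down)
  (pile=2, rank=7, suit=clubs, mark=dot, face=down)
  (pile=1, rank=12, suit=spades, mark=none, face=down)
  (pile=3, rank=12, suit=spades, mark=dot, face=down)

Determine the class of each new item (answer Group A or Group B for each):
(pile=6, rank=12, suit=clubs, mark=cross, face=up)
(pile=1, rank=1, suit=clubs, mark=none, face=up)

Group A, Group B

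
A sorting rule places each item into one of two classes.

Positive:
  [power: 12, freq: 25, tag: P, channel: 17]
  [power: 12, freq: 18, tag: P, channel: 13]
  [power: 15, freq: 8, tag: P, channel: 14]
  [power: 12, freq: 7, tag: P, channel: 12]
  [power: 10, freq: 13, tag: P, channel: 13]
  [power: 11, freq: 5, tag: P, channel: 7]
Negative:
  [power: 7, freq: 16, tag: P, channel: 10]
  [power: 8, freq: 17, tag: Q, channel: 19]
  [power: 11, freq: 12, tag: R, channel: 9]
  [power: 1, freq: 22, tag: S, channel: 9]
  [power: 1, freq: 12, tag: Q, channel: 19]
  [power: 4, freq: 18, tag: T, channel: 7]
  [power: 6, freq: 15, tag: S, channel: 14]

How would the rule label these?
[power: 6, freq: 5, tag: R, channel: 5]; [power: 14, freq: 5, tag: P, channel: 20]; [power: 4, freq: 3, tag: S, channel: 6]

Negative, Positive, Negative

The distinguishing property — tag is P AND power ≥ 8 — holds for all the 'Positive' cases and none of the 'Negative' cases.
[power: 6, freq: 5, tag: R, channel: 5] — tag is R, power = 6, hence Negative. [power: 14, freq: 5, tag: P, channel: 20] — tag is P, power = 14, hence Positive. [power: 4, freq: 3, tag: S, channel: 6] — tag is S, power = 4, hence Negative.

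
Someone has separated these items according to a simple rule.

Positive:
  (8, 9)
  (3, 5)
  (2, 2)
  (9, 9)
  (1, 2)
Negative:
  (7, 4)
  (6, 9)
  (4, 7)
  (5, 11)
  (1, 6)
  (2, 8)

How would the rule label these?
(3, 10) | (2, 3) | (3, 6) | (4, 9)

Every 'Positive' example satisfies: |first − second| ≤ 2. None of the 'Negative' examples do.
(3, 10) — |3−10| = 7, hence Negative. (2, 3) — |2−3| = 1, hence Positive. (3, 6) — |3−6| = 3, hence Negative. (4, 9) — |4−9| = 5, hence Negative.

Negative, Positive, Negative, Negative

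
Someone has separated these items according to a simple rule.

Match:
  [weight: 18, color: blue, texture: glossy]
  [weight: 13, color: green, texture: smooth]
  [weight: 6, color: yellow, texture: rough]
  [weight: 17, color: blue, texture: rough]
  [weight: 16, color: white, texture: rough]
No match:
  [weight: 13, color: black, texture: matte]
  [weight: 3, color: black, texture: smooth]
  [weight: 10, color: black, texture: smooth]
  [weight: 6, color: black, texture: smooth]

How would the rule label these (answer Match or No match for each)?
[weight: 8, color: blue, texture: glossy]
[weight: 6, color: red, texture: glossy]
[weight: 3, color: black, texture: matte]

Match, Match, No match

A rule that fits every label: color is not black — true of each 'Match' example, false of each 'No match' one.
Match: [weight: 8, color: blue, texture: glossy], since color is blue.
Match: [weight: 6, color: red, texture: glossy], since color is red.
No match: [weight: 3, color: black, texture: matte], since color is black.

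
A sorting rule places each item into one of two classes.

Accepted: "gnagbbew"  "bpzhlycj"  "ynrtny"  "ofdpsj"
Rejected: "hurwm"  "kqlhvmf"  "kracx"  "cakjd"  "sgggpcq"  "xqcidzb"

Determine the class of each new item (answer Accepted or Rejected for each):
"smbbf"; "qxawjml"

Rejected, Rejected

Checking candidate rules against both groups, what survives is: even length.
"smbbf" — length 5, hence Rejected.
"qxawjml" — length 7, hence Rejected.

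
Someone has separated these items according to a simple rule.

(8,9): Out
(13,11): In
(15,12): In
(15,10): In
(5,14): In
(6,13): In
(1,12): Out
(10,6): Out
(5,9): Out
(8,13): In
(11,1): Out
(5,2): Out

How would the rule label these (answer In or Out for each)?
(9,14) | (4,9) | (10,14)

In, Out, In

The rule appears to be: sum ≥ 19.
In: (9,14), since 9+14 = 23. Out: (4,9), since 4+9 = 13. In: (10,14), since 10+14 = 24.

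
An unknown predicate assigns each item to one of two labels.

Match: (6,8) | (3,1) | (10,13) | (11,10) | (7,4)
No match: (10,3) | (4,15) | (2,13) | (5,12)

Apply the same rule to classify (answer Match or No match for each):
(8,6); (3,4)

The common property of the 'Match' items is: |first − second| ≤ 3. No 'No match' item has it.

Match, Match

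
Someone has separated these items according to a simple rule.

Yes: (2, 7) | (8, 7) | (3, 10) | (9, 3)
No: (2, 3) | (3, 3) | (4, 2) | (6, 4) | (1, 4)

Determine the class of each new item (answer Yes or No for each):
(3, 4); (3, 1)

No, No

One predicate separates the groups cleanly: max ≥ 7.
(3, 4): No (max 4). (3, 1): No (max 3).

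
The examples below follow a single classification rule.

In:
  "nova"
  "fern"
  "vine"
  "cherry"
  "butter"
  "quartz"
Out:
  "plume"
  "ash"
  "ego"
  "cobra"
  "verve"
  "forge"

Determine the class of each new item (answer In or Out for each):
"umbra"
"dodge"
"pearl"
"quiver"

Out, Out, Out, In

Checking candidate rules against both groups, what survives is: even length.
"umbra" → length 5 → Out.
"dodge" → length 5 → Out.
"pearl" → length 5 → Out.
"quiver" → length 6 → In.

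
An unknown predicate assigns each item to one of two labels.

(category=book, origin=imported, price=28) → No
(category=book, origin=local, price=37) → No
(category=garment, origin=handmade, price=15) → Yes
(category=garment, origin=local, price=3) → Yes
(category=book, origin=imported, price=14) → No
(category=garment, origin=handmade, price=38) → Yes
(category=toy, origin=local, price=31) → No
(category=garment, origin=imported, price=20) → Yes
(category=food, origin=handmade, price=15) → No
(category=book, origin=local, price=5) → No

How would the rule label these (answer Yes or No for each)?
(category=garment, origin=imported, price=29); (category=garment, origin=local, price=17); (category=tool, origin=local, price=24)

The common property of the 'Yes' items is: category is garment. No 'No' item has it.
(category=garment, origin=imported, price=29): category is garment, checks out → Yes. (category=garment, origin=local, price=17): category is garment, checks out → Yes. (category=tool, origin=local, price=24): category is tool, does not satisfy this → No.

Yes, Yes, No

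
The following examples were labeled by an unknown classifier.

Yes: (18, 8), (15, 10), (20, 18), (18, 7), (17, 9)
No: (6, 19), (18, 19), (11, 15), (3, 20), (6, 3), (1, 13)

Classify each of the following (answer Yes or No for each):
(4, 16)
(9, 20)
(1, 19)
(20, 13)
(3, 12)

No, No, No, Yes, No

One predicate separates the groups cleanly: first > second AND sum ≥ 14.
(4, 16): No (4 < 16, 4+16 = 20). (9, 20): No (9 < 20, 9+20 = 29). (1, 19): No (1 < 19, 1+19 = 20). (20, 13): Yes (20 > 13, 20+13 = 33). (3, 12): No (3 < 12, 3+12 = 15).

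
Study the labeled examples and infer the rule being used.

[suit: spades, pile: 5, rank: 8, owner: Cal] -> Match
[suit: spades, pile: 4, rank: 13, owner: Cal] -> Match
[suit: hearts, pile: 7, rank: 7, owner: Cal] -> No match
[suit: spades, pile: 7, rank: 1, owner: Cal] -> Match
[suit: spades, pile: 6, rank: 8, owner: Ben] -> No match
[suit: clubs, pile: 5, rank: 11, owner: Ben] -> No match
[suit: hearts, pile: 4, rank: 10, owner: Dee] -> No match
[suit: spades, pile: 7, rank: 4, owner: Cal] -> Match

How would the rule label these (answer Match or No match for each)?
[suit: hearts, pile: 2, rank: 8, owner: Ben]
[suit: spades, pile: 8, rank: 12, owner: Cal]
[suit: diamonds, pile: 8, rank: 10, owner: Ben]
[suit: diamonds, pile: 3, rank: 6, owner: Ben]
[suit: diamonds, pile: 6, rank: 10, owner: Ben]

No match, Match, No match, No match, No match

The simplest hypothesis consistent with all the labels is: owner is Cal AND suit is spades.
[suit: hearts, pile: 2, rank: 8, owner: Ben] — owner is Ben, suit is hearts, hence No match. [suit: spades, pile: 8, rank: 12, owner: Cal] — owner is Cal, suit is spades, hence Match. [suit: diamonds, pile: 8, rank: 10, owner: Ben] — owner is Ben, suit is diamonds, hence No match. [suit: diamonds, pile: 3, rank: 6, owner: Ben] — owner is Ben, suit is diamonds, hence No match. [suit: diamonds, pile: 6, rank: 10, owner: Ben] — owner is Ben, suit is diamonds, hence No match.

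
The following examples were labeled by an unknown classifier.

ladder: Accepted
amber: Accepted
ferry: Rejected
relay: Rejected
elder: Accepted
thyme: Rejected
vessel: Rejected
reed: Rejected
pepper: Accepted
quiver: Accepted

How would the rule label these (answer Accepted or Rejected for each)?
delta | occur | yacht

Rejected, Accepted, Rejected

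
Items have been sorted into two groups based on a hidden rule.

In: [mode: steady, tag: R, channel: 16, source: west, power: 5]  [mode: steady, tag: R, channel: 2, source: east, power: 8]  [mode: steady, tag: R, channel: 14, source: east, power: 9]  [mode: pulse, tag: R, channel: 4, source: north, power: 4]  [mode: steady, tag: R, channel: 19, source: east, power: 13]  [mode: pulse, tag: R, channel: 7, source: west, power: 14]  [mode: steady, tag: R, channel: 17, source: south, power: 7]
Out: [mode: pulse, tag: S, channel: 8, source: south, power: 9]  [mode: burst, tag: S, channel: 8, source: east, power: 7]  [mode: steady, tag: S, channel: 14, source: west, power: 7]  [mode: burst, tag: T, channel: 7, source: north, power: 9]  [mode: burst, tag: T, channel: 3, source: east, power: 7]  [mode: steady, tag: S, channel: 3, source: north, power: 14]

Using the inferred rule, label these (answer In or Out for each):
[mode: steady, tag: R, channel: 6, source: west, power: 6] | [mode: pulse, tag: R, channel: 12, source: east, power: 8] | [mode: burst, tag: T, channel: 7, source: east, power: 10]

The distinguishing property — tag is R — holds for all the 'In' cases and none of the 'Out' cases.
In: [mode: steady, tag: R, channel: 6, source: west, power: 6], since tag is R.
In: [mode: pulse, tag: R, channel: 12, source: east, power: 8], since tag is R.
Out: [mode: burst, tag: T, channel: 7, source: east, power: 10], since tag is T.

In, In, Out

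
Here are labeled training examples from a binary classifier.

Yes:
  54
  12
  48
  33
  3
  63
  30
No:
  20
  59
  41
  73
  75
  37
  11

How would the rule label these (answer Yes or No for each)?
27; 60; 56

Yes, Yes, No

'Yes' ⟺ multiple of 3 AND at most 63.
27: Yes (27 = 3·9, 27 ≤ 63). 60: Yes (60 = 3·20, 60 ≤ 63). 56: No (56 = 3·18 + 2, 56 ≤ 63).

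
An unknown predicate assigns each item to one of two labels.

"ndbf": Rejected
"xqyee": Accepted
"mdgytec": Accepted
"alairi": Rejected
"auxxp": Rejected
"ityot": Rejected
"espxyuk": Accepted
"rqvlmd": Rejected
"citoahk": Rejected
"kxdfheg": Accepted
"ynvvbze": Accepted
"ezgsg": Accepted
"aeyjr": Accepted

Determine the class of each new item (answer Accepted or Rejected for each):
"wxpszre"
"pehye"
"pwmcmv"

The classifier is using: contains 'e'.
"wxpszre" → has 'e' → Accepted.
"pehye" → has 'e' → Accepted.
"pwmcmv" → no 'e' → Rejected.

Accepted, Accepted, Rejected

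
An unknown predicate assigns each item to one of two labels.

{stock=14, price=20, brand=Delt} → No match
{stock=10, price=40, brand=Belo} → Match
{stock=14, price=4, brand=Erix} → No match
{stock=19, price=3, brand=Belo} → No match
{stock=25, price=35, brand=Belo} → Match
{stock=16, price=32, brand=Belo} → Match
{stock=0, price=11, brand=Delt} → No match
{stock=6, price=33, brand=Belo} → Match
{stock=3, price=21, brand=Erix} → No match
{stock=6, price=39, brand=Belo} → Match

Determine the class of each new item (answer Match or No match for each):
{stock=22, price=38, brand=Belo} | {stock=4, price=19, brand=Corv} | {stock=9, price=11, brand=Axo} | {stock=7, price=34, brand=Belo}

Match, No match, No match, Match

The distinguishing property — price ≥ 32 — holds for all the 'Match' cases and none of the 'No match' cases.
{stock=22, price=38, brand=Belo}: price = 38, satisfies this → Match.
{stock=4, price=19, brand=Corv}: price = 19, does not satisfy this → No match.
{stock=9, price=11, brand=Axo}: price = 11, does not satisfy this → No match.
{stock=7, price=34, brand=Belo}: price = 34, satisfies this → Match.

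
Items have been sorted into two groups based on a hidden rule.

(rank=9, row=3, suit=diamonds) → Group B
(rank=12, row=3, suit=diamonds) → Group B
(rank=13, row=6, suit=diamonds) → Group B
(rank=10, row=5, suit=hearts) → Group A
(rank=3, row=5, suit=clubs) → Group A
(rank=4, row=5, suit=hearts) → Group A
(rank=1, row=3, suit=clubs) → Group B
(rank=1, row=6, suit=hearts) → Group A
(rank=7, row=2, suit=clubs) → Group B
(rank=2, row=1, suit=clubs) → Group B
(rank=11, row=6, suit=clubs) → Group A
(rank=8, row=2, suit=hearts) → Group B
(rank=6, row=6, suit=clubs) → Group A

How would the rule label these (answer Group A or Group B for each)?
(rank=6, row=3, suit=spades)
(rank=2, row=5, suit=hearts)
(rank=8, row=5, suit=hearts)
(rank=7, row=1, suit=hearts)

Rule: row ≥ 5 AND rank ≤ 11. This holds for each 'Group A' example and fails for each 'Group B' one.
(rank=6, row=3, suit=spades): Group B (row = 3, rank = 6). (rank=2, row=5, suit=hearts): Group A (row = 5, rank = 2). (rank=8, row=5, suit=hearts): Group A (row = 5, rank = 8). (rank=7, row=1, suit=hearts): Group B (row = 1, rank = 7).

Group B, Group A, Group A, Group B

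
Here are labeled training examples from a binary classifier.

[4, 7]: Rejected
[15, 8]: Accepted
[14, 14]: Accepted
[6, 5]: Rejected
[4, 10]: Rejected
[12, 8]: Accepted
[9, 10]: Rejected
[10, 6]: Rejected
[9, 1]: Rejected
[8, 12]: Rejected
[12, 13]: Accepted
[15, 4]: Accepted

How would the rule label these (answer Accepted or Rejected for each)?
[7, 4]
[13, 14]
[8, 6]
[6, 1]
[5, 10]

Rejected, Accepted, Rejected, Rejected, Rejected

One predicate separates the groups cleanly: first ≥ 12.
[7, 4]: Rejected (first 7). [13, 14]: Accepted (first 13). [8, 6]: Rejected (first 8). [6, 1]: Rejected (first 6). [5, 10]: Rejected (first 5).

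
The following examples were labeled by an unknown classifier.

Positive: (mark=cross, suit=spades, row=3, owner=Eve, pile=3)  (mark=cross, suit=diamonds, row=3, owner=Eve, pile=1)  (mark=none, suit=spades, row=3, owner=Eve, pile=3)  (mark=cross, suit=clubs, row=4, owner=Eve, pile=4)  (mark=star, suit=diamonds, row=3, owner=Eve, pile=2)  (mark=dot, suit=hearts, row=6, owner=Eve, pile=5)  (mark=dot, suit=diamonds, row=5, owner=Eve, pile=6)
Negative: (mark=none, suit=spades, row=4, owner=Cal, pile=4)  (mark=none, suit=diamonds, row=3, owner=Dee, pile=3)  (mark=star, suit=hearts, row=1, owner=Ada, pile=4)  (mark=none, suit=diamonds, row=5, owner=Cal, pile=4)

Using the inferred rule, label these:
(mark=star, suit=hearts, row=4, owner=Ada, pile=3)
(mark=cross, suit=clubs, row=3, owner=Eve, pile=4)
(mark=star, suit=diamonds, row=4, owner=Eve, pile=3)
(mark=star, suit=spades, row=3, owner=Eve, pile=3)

Negative, Positive, Positive, Positive

The rule appears to be: owner is Eve.
(mark=star, suit=hearts, row=4, owner=Ada, pile=3) — owner is Ada, hence Negative.
(mark=cross, suit=clubs, row=3, owner=Eve, pile=4) — owner is Eve, hence Positive.
(mark=star, suit=diamonds, row=4, owner=Eve, pile=3) — owner is Eve, hence Positive.
(mark=star, suit=spades, row=3, owner=Eve, pile=3) — owner is Eve, hence Positive.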